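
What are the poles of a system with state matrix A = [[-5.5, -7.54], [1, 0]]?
Eigenvalues solve det(λI - A) = 0.
Characteristic polynomial: λ^2 + 5.5*λ + 7.54 = 0.
Factor: (λ + 2.6)(λ + 2.9) = 0.
Roots: -2.6, -2.9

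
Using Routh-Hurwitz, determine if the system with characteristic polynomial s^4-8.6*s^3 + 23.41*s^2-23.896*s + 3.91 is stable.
Routh array:
s^4: [1, 23.41, 3.91]; s^3: [-8.6, -23.896]; s^2: [20.6314, 3.91]; s^1: [-22.2662]; s^0: [3.91]
First column: [1, -8.6, 20.6314, -22.2662, 3.91]. Sign changes = 4.
No, unstable (4 RHP root(s))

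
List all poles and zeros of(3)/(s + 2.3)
Set denominator = 0: s + 2.3 = 0 → Poles: -2.3
Numerator is a nonzero constant (3) → Zeros: none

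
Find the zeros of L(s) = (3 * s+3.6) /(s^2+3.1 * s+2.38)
Set numerator = 0: 3*s + 3.6 = 0 → Zeros: -1.2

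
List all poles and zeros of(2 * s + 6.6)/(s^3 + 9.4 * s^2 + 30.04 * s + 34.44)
Set denominator = 0: s^3 + 9.4*s^2 + 30.04*s + 34.44 = (s + 4.2)(s^2 + 5.2*s + 8.2) = 0 → Poles: -2.6 + 1.2j, -2.6 - 1.2j, -4.2
Set numerator = 0: 2*s + 6.6 = 0 → Zeros: -3.3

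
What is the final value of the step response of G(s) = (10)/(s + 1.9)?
FVT: lim_{t→∞} y(t) = lim_{s→0} s*Y(s) where Y(s) = G(s)/s.
= lim_{s→0} G(s) = G(0) = num(0)/den(0) = 10/1.9 = 5.263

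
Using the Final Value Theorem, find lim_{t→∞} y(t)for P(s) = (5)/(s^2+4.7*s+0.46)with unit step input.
FVT: lim_{t→∞} y(t) = lim_{s→0} s*Y(s) where Y(s) = P(s)/s.
= lim_{s→0} P(s) = P(0) = num(0)/den(0) = 5/0.46 = 10.87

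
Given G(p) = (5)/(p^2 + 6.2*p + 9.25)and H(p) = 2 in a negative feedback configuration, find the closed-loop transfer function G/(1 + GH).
Closed-loop T = G/(1+GH).
Numerator: G_num * H_den = 5.
Denominator: G_den * H_den + G_num * H_num = (p^2 + 6.2*p + 9.25) + (10) = p^2 + 6.2*p + 19.25.
T(p) = (5)/(p^2 + 6.2*p + 19.25)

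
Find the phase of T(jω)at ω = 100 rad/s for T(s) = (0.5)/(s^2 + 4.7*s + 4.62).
Substitute s = j*100: T(j100) = -4.99128e-05 - 2.34698e-06j.
∠T(j100) = atan2(Im, Re) = atan2(-2.34698e-06, -4.99128e-05) = -177.31°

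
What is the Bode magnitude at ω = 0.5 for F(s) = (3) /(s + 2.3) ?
Substitute s = j*0.5: F(j0.5) = 1.24549 - 0.270758j.
|F(j0.5)| = sqrt(Re² + Im²) = 1.275.
20*log₁₀(1.275) = 2.11 dB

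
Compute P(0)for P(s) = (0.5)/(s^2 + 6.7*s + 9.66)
DC gain = P(0) = num(0)/den(0) = 0.5/9.66 = 0.05176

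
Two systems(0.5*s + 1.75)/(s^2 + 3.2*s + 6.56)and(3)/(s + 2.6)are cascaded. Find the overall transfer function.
Series: H = H₁ · H₂ = (n₁·n₂)/(d₁·d₂).
Num: n₁·n₂ = 1.5*s + 5.25. Den: d₁·d₂ = s^3 + 5.8*s^2 + 14.88*s + 17.056.
H(s) = (1.5*s + 5.25)/(s^3 + 5.8*s^2 + 14.88*s + 17.056)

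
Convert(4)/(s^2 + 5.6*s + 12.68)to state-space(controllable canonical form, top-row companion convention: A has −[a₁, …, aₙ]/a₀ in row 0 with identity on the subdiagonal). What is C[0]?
Reachable canonical form: C = numerator coefficients (right-aligned, zero-padded to length n).
num = 4, C = [[0, 4]].
C[0] = 0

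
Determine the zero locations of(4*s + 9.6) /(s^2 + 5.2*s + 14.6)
Set numerator = 0: 4*s + 9.6 = 0 → Zeros: -2.4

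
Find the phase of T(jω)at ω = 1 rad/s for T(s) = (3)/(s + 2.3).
Substitute s = j*1: T(j1) = 1.09698 - 0.476948j.
∠T(j1) = atan2(Im, Re) = atan2(-0.476948, 1.09698) = -23.50°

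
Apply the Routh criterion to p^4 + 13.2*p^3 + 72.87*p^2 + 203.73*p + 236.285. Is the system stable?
Routh array:
p^4: [1, 72.87, 236.285]; p^3: [13.2, 203.73]; p^2: [57.4359, 236.285]; p^1: [149.427]; p^0: [236.285]
First column: [1, 13.2, 57.4359, 149.427, 236.285]. Sign changes = 0.
Yes, stable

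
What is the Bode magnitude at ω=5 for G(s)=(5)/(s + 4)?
Substitute s = j*5: G(j5) = 0.487805 - 0.609756j.
|G(j5)| = sqrt(Re² + Im²) = 0.7809.
20*log₁₀(0.7809) = -2.15 dB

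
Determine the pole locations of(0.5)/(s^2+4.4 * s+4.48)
Set denominator = 0: s^2 + 4.4*s + 4.48 = (s + 1.6)(s + 2.8) = 0 → Poles: -1.6, -2.8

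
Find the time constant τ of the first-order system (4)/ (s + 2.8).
First-order system: τ = -1/pole. Pole = -2.8. τ = -1/(-2.8) = 0.3571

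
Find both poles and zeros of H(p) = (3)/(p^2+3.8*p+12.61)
Set denominator = 0: p^2 + 3.8*p + 12.61 = 0 → Poles: -1.9 + 3j, -1.9 - 3j
Numerator is a nonzero constant (3) → Zeros: none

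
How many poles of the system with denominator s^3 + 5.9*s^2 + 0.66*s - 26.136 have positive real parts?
s^3 + 5.9*s^2 + 0.66*s - 26.136 = (s - 1.8)(s + 3.3)(s + 4.4). Poles: -3.3, -4.4, 1.8. RHP poles (Re>0): 1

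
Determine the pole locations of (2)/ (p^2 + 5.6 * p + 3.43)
Set denominator = 0: p^2 + 5.6*p + 3.43 = (p + 0.7)(p + 4.9) = 0 → Poles: -0.7, -4.9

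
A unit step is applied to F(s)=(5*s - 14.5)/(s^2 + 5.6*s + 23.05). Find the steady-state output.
FVT: lim_{t→∞} y(t) = lim_{s→0} s*Y(s) where Y(s) = F(s)/s.
= lim_{s→0} F(s) = F(0) = num(0)/den(0) = -14.5/23.05 = -0.6291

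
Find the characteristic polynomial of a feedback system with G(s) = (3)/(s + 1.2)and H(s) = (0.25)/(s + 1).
Characteristic poly = G_den * H_den + G_num * H_num = (s^2 + 2.2*s + 1.2) + (0.75) = s^2 + 2.2*s + 1.95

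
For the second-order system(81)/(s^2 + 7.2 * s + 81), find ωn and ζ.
Standard form: ωn²/(s²+2ζωn·s+ωn²).
const=81=ωn² → ωn=9, s coeff=7.2=2ζωn → ζ=0.4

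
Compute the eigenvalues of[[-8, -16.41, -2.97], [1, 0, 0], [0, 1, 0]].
Eigenvalues solve det(λI - A) = 0.
Characteristic polynomial: λ^3 + 8*λ^2 + 16.41*λ + 2.97 = 0.
Factor: (λ + 4.5)(λ + 3.3)(λ + 0.2) = 0.
Roots: -0.2, -3.3, -4.5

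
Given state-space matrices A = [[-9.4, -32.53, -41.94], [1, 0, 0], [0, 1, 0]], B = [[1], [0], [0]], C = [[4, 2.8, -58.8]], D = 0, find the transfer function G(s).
G(s) = C(sI - A)⁻¹B + D.
Characteristic polynomial det(sI - A) = s^3 + 9.4*s^2 + 32.53*s + 41.94.
Numerator from C·adj(sI-A)·B + D·det(sI-A) = 4*s^2 + 2.8*s - 58.8.
G(s) = (4*s^2 + 2.8*s - 58.8)/(s^3 + 9.4*s^2 + 32.53*s + 41.94)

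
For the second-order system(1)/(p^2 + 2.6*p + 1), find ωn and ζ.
Standard form: ωn²/(p²+2ζωn·p+ωn²).
const=1=ωn² → ωn=1, p coeff=2.6=2ζωn → ζ=1.3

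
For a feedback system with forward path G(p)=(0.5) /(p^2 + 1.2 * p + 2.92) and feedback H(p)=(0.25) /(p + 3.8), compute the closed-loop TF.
Closed-loop T = G/(1+GH).
Numerator: G_num * H_den = 0.5*p + 1.9.
Denominator: G_den * H_den + G_num * H_num = (p^3 + 5*p^2 + 7.48*p + 11.096) + (0.125) = p^3 + 5*p^2 + 7.48*p + 11.221.
T(p) = (0.5*p + 1.9)/(p^3 + 5*p^2 + 7.48*p + 11.221)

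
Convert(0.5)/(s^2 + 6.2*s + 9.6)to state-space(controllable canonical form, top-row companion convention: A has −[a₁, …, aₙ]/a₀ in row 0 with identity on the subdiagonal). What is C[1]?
Reachable canonical form: C = numerator coefficients (right-aligned, zero-padded to length n).
num = 0.5, C = [[0, 0.5]].
C[1] = 0.5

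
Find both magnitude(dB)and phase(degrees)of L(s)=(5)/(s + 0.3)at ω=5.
Substitute s = j*5: L(j5) = 0.0597848 - 0.996413j.
|L| = 20*log₁₀(sqrt(Re²+Im²)) = -0.02 dB.
∠L = atan2(Im, Re) = -86.57°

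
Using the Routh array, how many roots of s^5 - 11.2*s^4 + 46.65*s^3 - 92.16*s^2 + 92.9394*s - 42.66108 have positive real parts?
Routh array:
s^5: [1, 46.65, 92.9394]; s^4: [-11.2, -92.16, -42.66108]; s^3: [38.4214, 89.1304]; s^2: [-66.1781, -42.66108]; s^1: [64.3624]; s^0: [-42.66108]
First column: [1, -11.2, 38.4214, -66.1781, 64.3624, -42.66108]. Sign changes = RHP roots = 5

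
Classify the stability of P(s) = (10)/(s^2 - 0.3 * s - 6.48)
Denominator: s^2 - 0.3*s - 6.48 = (s - 2.7)(s + 2.4). Poles: -2.4, 2.7. Unstable (1 pole(s) in RHP)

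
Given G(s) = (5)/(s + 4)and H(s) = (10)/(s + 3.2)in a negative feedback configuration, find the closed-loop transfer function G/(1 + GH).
Closed-loop T = G/(1+GH).
Numerator: G_num * H_den = 5*s + 16.
Denominator: G_den * H_den + G_num * H_num = (s^2 + 7.2*s + 12.8) + (50) = s^2 + 7.2*s + 62.8.
T(s) = (5*s + 16)/(s^2 + 7.2*s + 62.8)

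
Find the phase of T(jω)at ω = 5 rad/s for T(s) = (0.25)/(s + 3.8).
Substitute s = j*5: T(j5) = 0.0240872 - 0.0316937j.
∠T(j5) = atan2(Im, Re) = atan2(-0.0316937, 0.0240872) = -52.77°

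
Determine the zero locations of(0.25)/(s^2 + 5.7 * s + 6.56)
Numerator is a nonzero constant (0.25) → Zeros: none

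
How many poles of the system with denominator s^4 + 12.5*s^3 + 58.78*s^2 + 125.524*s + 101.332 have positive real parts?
s^4 + 12.5*s^3 + 58.78*s^2 + 125.524*s + 101.332 = (s + 4.7)(s + 2.2)(s^2 + 5.6*s + 9.8). Poles: -2.2, -2.8 + 1.4j, -2.8 - 1.4j, -4.7. RHP poles (Re>0): 0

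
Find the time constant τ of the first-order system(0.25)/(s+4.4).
First-order system: τ = -1/pole. Pole = -4.4. τ = -1/(-4.4) = 0.2273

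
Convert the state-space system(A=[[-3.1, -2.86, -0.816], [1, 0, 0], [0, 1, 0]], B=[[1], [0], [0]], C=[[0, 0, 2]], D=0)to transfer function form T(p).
T(p) = C(pI - A)⁻¹B + D.
Characteristic polynomial det(pI - A) = p^3 + 3.1*p^2 + 2.86*p + 0.816.
Numerator from C·adj(pI-A)·B + D·det(pI-A) = 2.
T(p) = (2)/(p^3 + 3.1*p^2 + 2.86*p + 0.816)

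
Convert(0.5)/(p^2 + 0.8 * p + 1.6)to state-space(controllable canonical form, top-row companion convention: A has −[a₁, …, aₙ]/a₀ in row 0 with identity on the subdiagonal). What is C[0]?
Reachable canonical form: C = numerator coefficients (right-aligned, zero-padded to length n).
num = 0.5, C = [[0, 0.5]].
C[0] = 0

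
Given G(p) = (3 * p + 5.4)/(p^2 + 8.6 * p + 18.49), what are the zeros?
Set numerator = 0: 3*p + 5.4 = 0 → Zeros: -1.8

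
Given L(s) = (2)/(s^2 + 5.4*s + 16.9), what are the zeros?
Numerator is a nonzero constant (2) → Zeros: none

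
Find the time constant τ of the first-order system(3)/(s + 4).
First-order system: τ = -1/pole. Pole = -4. τ = -1/(-4) = 0.25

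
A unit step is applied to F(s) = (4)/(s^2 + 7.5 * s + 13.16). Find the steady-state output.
FVT: lim_{t→∞} y(t) = lim_{s→0} s*Y(s) where Y(s) = F(s)/s.
= lim_{s→0} F(s) = F(0) = num(0)/den(0) = 4/13.16 = 0.304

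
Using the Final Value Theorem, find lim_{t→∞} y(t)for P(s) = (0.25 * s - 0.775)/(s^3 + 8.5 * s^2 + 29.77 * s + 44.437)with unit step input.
FVT: lim_{t→∞} y(t) = lim_{s→0} s*Y(s) where Y(s) = P(s)/s.
= lim_{s→0} P(s) = P(0) = num(0)/den(0) = -0.775/44.437 = -0.01744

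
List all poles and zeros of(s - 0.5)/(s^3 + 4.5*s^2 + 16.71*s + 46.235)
Set denominator = 0: s^3 + 4.5*s^2 + 16.71*s + 46.235 = (s + 3.5)(s^2 + s + 13.21) = 0 → Poles: -0.5 + 3.6j, -0.5 - 3.6j, -3.5
Set numerator = 0: s - 0.5 = 0 → Zeros: 0.5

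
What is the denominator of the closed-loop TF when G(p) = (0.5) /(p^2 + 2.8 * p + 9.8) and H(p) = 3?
Characteristic poly = G_den * H_den + G_num * H_num = (p^2 + 2.8*p + 9.8) + (1.5) = p^2 + 2.8*p + 11.3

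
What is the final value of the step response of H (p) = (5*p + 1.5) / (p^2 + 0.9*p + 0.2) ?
FVT: lim_{t→∞} y(t) = lim_{p→0} p*Y(p) where Y(p) = H(p)/p.
= lim_{p→0} H(p) = H(0) = num(0)/den(0) = 1.5/0.2 = 7.5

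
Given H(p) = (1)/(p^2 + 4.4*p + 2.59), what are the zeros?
Numerator is a nonzero constant (1) → Zeros: none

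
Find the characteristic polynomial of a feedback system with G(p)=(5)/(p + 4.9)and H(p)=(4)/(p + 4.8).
Characteristic poly = G_den * H_den + G_num * H_num = (p^2 + 9.7*p + 23.52) + (20) = p^2 + 9.7*p + 43.52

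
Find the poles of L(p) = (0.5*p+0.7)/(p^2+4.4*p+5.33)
Set denominator = 0: p^2 + 4.4*p + 5.33 = 0 → Poles: -2.2 + 0.7j, -2.2 - 0.7j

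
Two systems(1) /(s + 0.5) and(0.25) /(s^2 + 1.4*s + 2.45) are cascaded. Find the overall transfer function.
Series: H = H₁ · H₂ = (n₁·n₂)/(d₁·d₂).
Num: n₁·n₂ = 0.25. Den: d₁·d₂ = s^3 + 1.9*s^2 + 3.15*s + 1.225.
H(s) = (0.25)/(s^3 + 1.9*s^2 + 3.15*s + 1.225)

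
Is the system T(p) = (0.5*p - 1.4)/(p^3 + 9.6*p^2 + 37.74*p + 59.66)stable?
Denominator: p^3 + 9.6*p^2 + 37.74*p + 59.66 = (p + 3.8)(p^2 + 5.8*p + 15.7). Poles: -2.9 + 2.7j, -2.9 - 2.7j, -3.8. All Re(p)<0: Yes (stable)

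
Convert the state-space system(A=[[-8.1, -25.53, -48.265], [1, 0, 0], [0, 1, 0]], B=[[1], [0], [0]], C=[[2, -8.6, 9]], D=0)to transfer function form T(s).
T(s) = C(sI - A)⁻¹B + D.
Characteristic polynomial det(sI - A) = s^3 + 8.1*s^2 + 25.53*s + 48.265.
Numerator from C·adj(sI-A)·B + D·det(sI-A) = 2*s^2 - 8.6*s + 9.
T(s) = (2*s^2 - 8.6*s + 9)/(s^3 + 8.1*s^2 + 25.53*s + 48.265)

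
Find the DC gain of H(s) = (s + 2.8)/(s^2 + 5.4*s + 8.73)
DC gain = H(0) = num(0)/den(0) = 2.8/8.73 = 0.3207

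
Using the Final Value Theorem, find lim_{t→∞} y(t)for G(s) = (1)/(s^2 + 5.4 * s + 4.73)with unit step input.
FVT: lim_{t→∞} y(t) = lim_{s→0} s*Y(s) where Y(s) = G(s)/s.
= lim_{s→0} G(s) = G(0) = num(0)/den(0) = 1/4.73 = 0.2114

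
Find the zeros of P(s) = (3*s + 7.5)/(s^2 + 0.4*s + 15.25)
Set numerator = 0: 3*s + 7.5 = 0 → Zeros: -2.5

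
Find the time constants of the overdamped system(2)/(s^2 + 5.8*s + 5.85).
Overdamped: real poles at -1.3, -4.5. τ = -1/pole → τ₁ = 0.7692, τ₂ = 0.2222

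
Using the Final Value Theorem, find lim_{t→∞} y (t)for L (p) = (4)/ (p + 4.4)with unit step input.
FVT: lim_{t→∞} y(t) = lim_{p→0} p*Y(p) where Y(p) = L(p)/p.
= lim_{p→0} L(p) = L(0) = num(0)/den(0) = 4/4.4 = 0.9091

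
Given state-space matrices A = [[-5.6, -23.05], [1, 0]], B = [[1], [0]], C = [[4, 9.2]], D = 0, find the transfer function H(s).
H(s) = C(sI - A)⁻¹B + D.
Characteristic polynomial det(sI - A) = s^2 + 5.6*s + 23.05.
Numerator from C·adj(sI-A)·B + D·det(sI-A) = 4*s + 9.2.
H(s) = (4*s + 9.2)/(s^2 + 5.6*s + 23.05)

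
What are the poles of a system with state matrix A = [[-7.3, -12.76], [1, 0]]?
Eigenvalues solve det(λI - A) = 0.
Characteristic polynomial: λ^2 + 7.3*λ + 12.76 = 0.
Factor: (λ + 2.9)(λ + 4.4) = 0.
Roots: -2.9, -4.4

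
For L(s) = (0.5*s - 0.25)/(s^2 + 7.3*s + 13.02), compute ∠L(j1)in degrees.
Substitute s = j*1: L(j1) = 0.00326136 + 0.0396166j.
∠L(j1) = atan2(Im, Re) = atan2(0.0396166, 0.00326136) = 85.29°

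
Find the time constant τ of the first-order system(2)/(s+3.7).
First-order system: τ = -1/pole. Pole = -3.7. τ = -1/(-3.7) = 0.2703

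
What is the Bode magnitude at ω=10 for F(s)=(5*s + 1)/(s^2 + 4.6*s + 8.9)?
Substitute s = j*10: F(j10) = 0.212084 - 0.441758j.
|F(j10)| = sqrt(Re² + Im²) = 0.49.
20*log₁₀(0.49) = -6.20 dB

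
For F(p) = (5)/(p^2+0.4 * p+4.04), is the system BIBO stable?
Denominator: p^2 + 0.4*p + 4.04. Poles: -0.2 + 2j, -0.2 - 2j. All Re(p)<0: Yes (stable)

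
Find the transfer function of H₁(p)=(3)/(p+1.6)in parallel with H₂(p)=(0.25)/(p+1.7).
Parallel: H = H₁ + H₂ = (n₁·d₂ + n₂·d₁)/(d₁·d₂).
n₁·d₂ = 3*p + 5.1. n₂·d₁ = 0.25*p + 0.4. Sum = 3.25*p + 5.5. d₁·d₂ = p^2 + 3.3*p + 2.72.
H(p) = (3.25*p + 5.5)/(p^2 + 3.3*p + 2.72)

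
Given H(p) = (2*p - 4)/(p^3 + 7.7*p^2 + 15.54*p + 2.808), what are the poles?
Set denominator = 0: p^3 + 7.7*p^2 + 15.54*p + 2.808 = (p + 0.2)(p + 3.6)(p + 3.9) = 0 → Poles: -0.2, -3.6, -3.9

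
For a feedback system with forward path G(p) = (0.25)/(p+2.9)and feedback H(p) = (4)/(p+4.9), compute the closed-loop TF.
Closed-loop T = G/(1+GH).
Numerator: G_num * H_den = 0.25*p + 1.225.
Denominator: G_den * H_den + G_num * H_num = (p^2 + 7.8*p + 14.21) + (1) = p^2 + 7.8*p + 15.21.
T(p) = (0.25*p + 1.225)/(p^2 + 7.8*p + 15.21)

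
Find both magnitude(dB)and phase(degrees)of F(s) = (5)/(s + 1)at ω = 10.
Substitute s = j*10: F(j10) = 0.049505 - 0.49505j.
|F| = 20*log₁₀(sqrt(Re²+Im²)) = -6.06 dB.
∠F = atan2(Im, Re) = -84.29°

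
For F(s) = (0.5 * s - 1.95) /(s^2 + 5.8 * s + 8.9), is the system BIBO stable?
Denominator: s^2 + 5.8*s + 8.9. Poles: -2.9 + 0.7j, -2.9 - 0.7j. All Re(p)<0: Yes (stable)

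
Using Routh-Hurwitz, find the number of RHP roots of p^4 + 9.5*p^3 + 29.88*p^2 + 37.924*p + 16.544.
Routh array:
p^4: [1, 29.88, 16.544]; p^3: [9.5, 37.924]; p^2: [25.888, 16.544]; p^1: [31.8529]; p^0: [16.544]
First column: [1, 9.5, 25.888, 31.8529, 16.544]. Sign changes = RHP roots = 0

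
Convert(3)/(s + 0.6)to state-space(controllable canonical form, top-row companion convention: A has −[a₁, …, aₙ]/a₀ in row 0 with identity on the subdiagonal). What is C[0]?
Reachable canonical form: C = numerator coefficients (right-aligned, zero-padded to length n).
num = 3, C = [[3]].
C[0] = 3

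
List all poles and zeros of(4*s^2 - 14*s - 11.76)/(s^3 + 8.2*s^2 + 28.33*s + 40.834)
Set denominator = 0: s^3 + 8.2*s^2 + 28.33*s + 40.834 = (s + 3.4)(s^2 + 4.8*s + 12.01) = 0 → Poles: -2.4 + 2.5j, -2.4 - 2.5j, -3.4
Set numerator = 0: 4*s^2 - 14*s - 11.76 = 4*(s - 4.2)(s + 0.7) = 0 → Zeros: -0.7, 4.2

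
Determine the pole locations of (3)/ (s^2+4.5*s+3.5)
Set denominator = 0: s^2 + 4.5*s + 3.5 = (s + 1)(s + 3.5) = 0 → Poles: -1, -3.5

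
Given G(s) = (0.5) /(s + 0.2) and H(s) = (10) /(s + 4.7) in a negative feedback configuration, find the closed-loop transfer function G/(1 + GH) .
Closed-loop T = G/(1+GH).
Numerator: G_num * H_den = 0.5*s + 2.35.
Denominator: G_den * H_den + G_num * H_num = (s^2 + 4.9*s + 0.94) + (5) = s^2 + 4.9*s + 5.94.
T(s) = (0.5*s + 2.35)/(s^2 + 4.9*s + 5.94)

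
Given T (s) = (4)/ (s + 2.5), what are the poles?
Set denominator = 0: s + 2.5 = 0 → Poles: -2.5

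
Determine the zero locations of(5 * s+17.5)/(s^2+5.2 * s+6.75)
Set numerator = 0: 5*s + 17.5 = 0 → Zeros: -3.5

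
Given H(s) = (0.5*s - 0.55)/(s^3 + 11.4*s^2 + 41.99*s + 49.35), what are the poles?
Set denominator = 0: s^3 + 11.4*s^2 + 41.99*s + 49.35 = (s + 4.2)(s + 2.5)(s + 4.7) = 0 → Poles: -2.5, -4.2, -4.7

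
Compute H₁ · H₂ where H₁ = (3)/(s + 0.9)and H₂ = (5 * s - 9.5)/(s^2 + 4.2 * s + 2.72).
Series: H = H₁ · H₂ = (n₁·n₂)/(d₁·d₂).
Num: n₁·n₂ = 15*s - 28.5. Den: d₁·d₂ = s^3 + 5.1*s^2 + 6.5*s + 2.448.
H(s) = (15*s - 28.5)/(s^3 + 5.1*s^2 + 6.5*s + 2.448)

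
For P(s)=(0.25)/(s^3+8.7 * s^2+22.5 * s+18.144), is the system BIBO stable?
Denominator: s^3 + 8.7*s^2 + 22.5*s + 18.144 = (s + 1.8)(s + 4.8)(s + 2.1). Poles: -1.8, -2.1, -4.8. All Re(p)<0: Yes (stable)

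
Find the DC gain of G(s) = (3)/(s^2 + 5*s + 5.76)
DC gain = G(0) = num(0)/den(0) = 3/5.76 = 0.5208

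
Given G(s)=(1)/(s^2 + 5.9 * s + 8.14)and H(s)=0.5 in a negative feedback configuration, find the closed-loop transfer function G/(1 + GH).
Closed-loop T = G/(1+GH).
Numerator: G_num * H_den = 1.
Denominator: G_den * H_den + G_num * H_num = (s^2 + 5.9*s + 8.14) + (0.5) = s^2 + 5.9*s + 8.64.
T(s) = (1)/(s^2 + 5.9*s + 8.64)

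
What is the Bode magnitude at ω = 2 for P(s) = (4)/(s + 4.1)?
Substitute s = j*2: P(j2) = 0.788083 - 0.384431j.
|P(j2)| = sqrt(Re² + Im²) = 0.8768.
20*log₁₀(0.8768) = -1.14 dB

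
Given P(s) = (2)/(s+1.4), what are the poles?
Set denominator = 0: s + 1.4 = 0 → Poles: -1.4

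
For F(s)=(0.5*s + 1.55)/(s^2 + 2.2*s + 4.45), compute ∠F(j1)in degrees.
Substitute s = j*1: F(j1) = 0.385098 - 0.100642j.
∠F(j1) = atan2(Im, Re) = atan2(-0.100642, 0.385098) = -14.65°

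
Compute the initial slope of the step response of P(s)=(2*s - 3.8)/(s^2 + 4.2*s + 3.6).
IVT: y'(0⁺) = lim_{s→∞} s²·Y(s) = lim_{s→∞} s·P(s).
deg(num) = 1, deg(den) = 2, relative degree = 1, so s·P(s) → (leading num)/(leading den) = 2/1 = 2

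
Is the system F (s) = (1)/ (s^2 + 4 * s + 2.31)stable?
Denominator: s^2 + 4*s + 2.31 = (s + 3.3)(s + 0.7). Poles: -0.7, -3.3. All Re(p)<0: Yes (stable)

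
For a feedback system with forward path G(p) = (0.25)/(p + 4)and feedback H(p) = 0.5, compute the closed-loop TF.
Closed-loop T = G/(1+GH).
Numerator: G_num * H_den = 0.25.
Denominator: G_den * H_den + G_num * H_num = (p + 4) + (0.125) = p + 4.125.
T(p) = (0.25)/(p + 4.125)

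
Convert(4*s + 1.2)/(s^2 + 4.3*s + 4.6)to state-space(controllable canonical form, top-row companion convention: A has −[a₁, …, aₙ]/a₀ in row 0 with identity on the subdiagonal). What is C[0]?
Reachable canonical form: C = numerator coefficients (right-aligned, zero-padded to length n).
num = 4*s + 1.2, C = [[4, 1.2]].
C[0] = 4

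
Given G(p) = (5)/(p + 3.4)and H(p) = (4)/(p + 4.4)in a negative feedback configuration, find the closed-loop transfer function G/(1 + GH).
Closed-loop T = G/(1+GH).
Numerator: G_num * H_den = 5*p + 22.
Denominator: G_den * H_den + G_num * H_num = (p^2 + 7.8*p + 14.96) + (20) = p^2 + 7.8*p + 34.96.
T(p) = (5*p + 22)/(p^2 + 7.8*p + 34.96)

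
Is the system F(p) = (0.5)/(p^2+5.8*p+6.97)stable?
Denominator: p^2 + 5.8*p + 6.97 = (p + 4.1)(p + 1.7). Poles: -1.7, -4.1. All Re(p)<0: Yes (stable)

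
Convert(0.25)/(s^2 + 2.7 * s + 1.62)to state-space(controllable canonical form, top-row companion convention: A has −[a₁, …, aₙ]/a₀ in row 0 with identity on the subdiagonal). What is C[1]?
Reachable canonical form: C = numerator coefficients (right-aligned, zero-padded to length n).
num = 0.25, C = [[0, 0.25]].
C[1] = 0.25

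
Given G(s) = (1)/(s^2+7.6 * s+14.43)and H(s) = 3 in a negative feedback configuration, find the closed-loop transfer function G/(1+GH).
Closed-loop T = G/(1+GH).
Numerator: G_num * H_den = 1.
Denominator: G_den * H_den + G_num * H_num = (s^2 + 7.6*s + 14.43) + (3) = s^2 + 7.6*s + 17.43.
T(s) = (1)/(s^2 + 7.6*s + 17.43)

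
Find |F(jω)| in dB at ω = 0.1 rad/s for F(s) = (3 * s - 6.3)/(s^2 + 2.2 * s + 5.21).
Substitute s = j*0.1: F(j0.1) = -1.20694 + 0.108755j.
|F(j0.1)| = sqrt(Re² + Im²) = 1.212.
20*log₁₀(1.212) = 1.67 dB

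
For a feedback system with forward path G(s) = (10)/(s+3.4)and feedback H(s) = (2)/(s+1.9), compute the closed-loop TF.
Closed-loop T = G/(1+GH).
Numerator: G_num * H_den = 10*s + 19.
Denominator: G_den * H_den + G_num * H_num = (s^2 + 5.3*s + 6.46) + (20) = s^2 + 5.3*s + 26.46.
T(s) = (10*s + 19)/(s^2 + 5.3*s + 26.46)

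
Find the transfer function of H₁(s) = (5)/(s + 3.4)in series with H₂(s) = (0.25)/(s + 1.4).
Series: H = H₁ · H₂ = (n₁·n₂)/(d₁·d₂).
Num: n₁·n₂ = 1.25. Den: d₁·d₂ = s^2 + 4.8*s + 4.76.
H(s) = (1.25)/(s^2 + 4.8*s + 4.76)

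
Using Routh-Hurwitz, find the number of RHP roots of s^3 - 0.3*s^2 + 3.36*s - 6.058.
Routh array:
s^3: [1, 3.36]; s^2: [-0.3, -6.058]; s^1: [-16.8333]; s^0: [-6.058]
First column: [1, -0.3, -16.8333, -6.058]. Sign changes = RHP roots = 1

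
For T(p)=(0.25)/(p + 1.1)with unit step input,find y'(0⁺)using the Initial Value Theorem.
IVT: y'(0⁺) = lim_{p→∞} p²·Y(p) = lim_{p→∞} p·T(p).
deg(num) = 0, deg(den) = 1, relative degree = 1, so p·T(p) → (leading num)/(leading den) = 0.25/1 = 0.25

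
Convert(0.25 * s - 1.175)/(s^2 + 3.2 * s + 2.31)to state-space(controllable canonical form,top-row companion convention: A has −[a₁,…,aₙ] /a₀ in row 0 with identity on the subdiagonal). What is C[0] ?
Reachable canonical form: C = numerator coefficients (right-aligned, zero-padded to length n).
num = 0.25*s - 1.175, C = [[0.25, -1.175]].
C[0] = 0.25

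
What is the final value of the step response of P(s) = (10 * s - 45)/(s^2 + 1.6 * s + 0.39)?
FVT: lim_{t→∞} y(t) = lim_{s→0} s*Y(s) where Y(s) = P(s)/s.
= lim_{s→0} P(s) = P(0) = num(0)/den(0) = -45/0.39 = -115.4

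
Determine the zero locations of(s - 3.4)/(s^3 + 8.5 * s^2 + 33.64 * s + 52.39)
Set numerator = 0: s - 3.4 = 0 → Zeros: 3.4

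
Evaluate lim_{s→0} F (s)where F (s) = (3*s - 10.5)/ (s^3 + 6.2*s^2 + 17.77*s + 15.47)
DC gain = F(0) = num(0)/den(0) = -10.5/15.47 = -0.6787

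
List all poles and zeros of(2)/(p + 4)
Set denominator = 0: p + 4 = 0 → Poles: -4
Numerator is a nonzero constant (2) → Zeros: none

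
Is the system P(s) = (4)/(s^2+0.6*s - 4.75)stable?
Denominator: s^2 + 0.6*s - 4.75 = (s - 1.9)(s + 2.5). Poles: -2.5, 1.9. All Re(p)<0: No (unstable)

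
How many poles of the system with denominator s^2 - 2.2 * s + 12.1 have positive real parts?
Poles: 1.1 + 3.3j, 1.1 - 3.3j. RHP poles (Re>0): 2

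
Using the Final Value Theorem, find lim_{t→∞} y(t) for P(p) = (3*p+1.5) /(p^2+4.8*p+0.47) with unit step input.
FVT: lim_{t→∞} y(t) = lim_{p→0} p*Y(p) where Y(p) = P(p)/p.
= lim_{p→0} P(p) = P(0) = num(0)/den(0) = 1.5/0.47 = 3.191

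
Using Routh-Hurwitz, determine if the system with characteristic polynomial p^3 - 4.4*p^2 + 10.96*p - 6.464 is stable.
Routh array:
p^3: [1, 10.96]; p^2: [-4.4, -6.464]; p^1: [9.49091]; p^0: [-6.464]
First column: [1, -4.4, 9.49091, -6.464]. Sign changes = 3.
No, unstable (3 RHP root(s))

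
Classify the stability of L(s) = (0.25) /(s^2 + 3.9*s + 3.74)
Denominator: s^2 + 3.9*s + 3.74 = (s + 1.7)(s + 2.2). Poles: -1.7, -2.2. Stable (all poles in LHP)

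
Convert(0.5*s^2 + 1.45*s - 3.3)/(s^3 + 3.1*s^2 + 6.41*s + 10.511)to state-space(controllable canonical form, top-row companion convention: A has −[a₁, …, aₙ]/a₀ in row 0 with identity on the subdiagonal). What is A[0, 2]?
Reachable canonical form for den = s^3 + 3.1*s^2 + 6.41*s + 10.511: top row of A = -[a₁,a₂,...,aₙ]/a₀, ones on the subdiagonal, zeros elsewhere.
A = [[-3.1, -6.41, -10.511], [1, 0, 0], [0, 1, 0]].
A[0,2] = -10.511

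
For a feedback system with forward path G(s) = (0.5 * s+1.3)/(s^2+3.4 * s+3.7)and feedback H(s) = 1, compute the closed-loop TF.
Closed-loop T = G/(1+GH).
Numerator: G_num * H_den = 0.5*s + 1.3.
Denominator: G_den * H_den + G_num * H_num = (s^2 + 3.4*s + 3.7) + (0.5*s + 1.3) = s^2 + 3.9*s + 5.
T(s) = (0.5*s + 1.3)/(s^2 + 3.9*s + 5)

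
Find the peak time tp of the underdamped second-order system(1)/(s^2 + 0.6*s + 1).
Standard form: ωn²/(s²+2ζωn·s+ωn²) → ωn = 1, ζ = 0.3.
ωd = ωn·√(1-ζ²) = 1·√(1-0.3²) = 0.9539.
tp = π/ωd = π/0.9539 = 3.293 s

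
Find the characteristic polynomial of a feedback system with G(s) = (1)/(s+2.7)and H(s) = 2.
Characteristic poly = G_den * H_den + G_num * H_num = (s + 2.7) + (2) = s + 4.7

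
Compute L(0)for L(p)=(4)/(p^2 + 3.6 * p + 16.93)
DC gain = L(0) = num(0)/den(0) = 4/16.93 = 0.2363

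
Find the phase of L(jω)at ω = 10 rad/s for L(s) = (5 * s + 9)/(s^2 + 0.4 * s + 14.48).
Substitute s = j*10: L(j10) = -0.0777225 - 0.588294j.
∠L(j10) = atan2(Im, Re) = atan2(-0.588294, -0.0777225) = -97.53°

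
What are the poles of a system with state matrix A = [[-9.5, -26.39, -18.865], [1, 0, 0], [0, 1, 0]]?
Eigenvalues solve det(λI - A) = 0.
Characteristic polynomial: λ^3 + 9.5*λ^2 + 26.39*λ + 18.865 = 0.
Factor: (λ + 4.9)(λ + 3.5)(λ + 1.1) = 0.
Roots: -1.1, -3.5, -4.9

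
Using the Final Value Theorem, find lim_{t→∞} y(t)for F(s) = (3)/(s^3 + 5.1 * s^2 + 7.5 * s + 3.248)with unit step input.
FVT: lim_{t→∞} y(t) = lim_{s→0} s*Y(s) where Y(s) = F(s)/s.
= lim_{s→0} F(s) = F(0) = num(0)/den(0) = 3/3.248 = 0.9236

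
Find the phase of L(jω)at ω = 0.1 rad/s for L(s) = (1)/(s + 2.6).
Substitute s = j*0.1: L(j0.1) = 0.384047 - 0.014771j.
∠L(j0.1) = atan2(Im, Re) = atan2(-0.014771, 0.384047) = -2.20°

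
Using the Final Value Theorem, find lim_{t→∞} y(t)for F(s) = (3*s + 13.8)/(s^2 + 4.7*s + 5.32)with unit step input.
FVT: lim_{t→∞} y(t) = lim_{s→0} s*Y(s) where Y(s) = F(s)/s.
= lim_{s→0} F(s) = F(0) = num(0)/den(0) = 13.8/5.32 = 2.594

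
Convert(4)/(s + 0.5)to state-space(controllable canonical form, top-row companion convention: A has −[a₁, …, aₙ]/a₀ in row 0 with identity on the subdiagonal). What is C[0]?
Reachable canonical form: C = numerator coefficients (right-aligned, zero-padded to length n).
num = 4, C = [[4]].
C[0] = 4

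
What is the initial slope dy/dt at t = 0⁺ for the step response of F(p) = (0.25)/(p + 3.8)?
IVT: y'(0⁺) = lim_{p→∞} p²·Y(p) = lim_{p→∞} p·F(p).
deg(num) = 0, deg(den) = 1, relative degree = 1, so p·F(p) → (leading num)/(leading den) = 0.25/1 = 0.25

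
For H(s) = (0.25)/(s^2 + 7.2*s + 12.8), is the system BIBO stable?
Denominator: s^2 + 7.2*s + 12.8 = (s + 4)(s + 3.2). Poles: -3.2, -4. All Re(p)<0: Yes (stable)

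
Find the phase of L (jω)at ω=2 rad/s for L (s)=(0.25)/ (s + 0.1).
Substitute s = j*2: L(j2) = 0.00623441 - 0.124688j.
∠L(j2) = atan2(Im, Re) = atan2(-0.124688, 0.00623441) = -87.14°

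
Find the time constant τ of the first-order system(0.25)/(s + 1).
First-order system: τ = -1/pole. Pole = -1. τ = -1/(-1) = 1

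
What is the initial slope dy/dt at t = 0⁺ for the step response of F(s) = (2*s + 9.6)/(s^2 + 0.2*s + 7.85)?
IVT: y'(0⁺) = lim_{s→∞} s²·Y(s) = lim_{s→∞} s·F(s).
deg(num) = 1, deg(den) = 2, relative degree = 1, so s·F(s) → (leading num)/(leading den) = 2/1 = 2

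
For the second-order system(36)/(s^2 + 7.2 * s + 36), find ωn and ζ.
Standard form: ωn²/(s²+2ζωn·s+ωn²).
const=36=ωn² → ωn=6, s coeff=7.2=2ζωn → ζ=0.6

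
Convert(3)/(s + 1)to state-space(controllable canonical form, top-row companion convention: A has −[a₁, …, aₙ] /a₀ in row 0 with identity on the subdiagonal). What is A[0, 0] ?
Reachable canonical form for den = s + 1: top row of A = -[a₁,a₂,...,aₙ]/a₀, ones on the subdiagonal, zeros elsewhere.
A = [[-1]].
A[0,0] = -1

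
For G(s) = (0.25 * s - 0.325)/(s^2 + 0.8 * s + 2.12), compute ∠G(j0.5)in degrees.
Substitute s = j*0.5: G(j0.5) = -0.15252 + 0.0994695j.
∠G(j0.5) = atan2(Im, Re) = atan2(0.0994695, -0.15252) = 146.89°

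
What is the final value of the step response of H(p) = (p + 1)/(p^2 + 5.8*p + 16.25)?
FVT: lim_{t→∞} y(t) = lim_{p→0} p*Y(p) where Y(p) = H(p)/p.
= lim_{p→0} H(p) = H(0) = num(0)/den(0) = 1/16.25 = 0.06154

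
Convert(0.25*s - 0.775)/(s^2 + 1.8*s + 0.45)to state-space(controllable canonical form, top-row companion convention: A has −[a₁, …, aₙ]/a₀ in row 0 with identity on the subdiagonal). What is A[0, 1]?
Reachable canonical form for den = s^2 + 1.8*s + 0.45: top row of A = -[a₁,a₂,...,aₙ]/a₀, ones on the subdiagonal, zeros elsewhere.
A = [[-1.8, -0.45], [1, 0]].
A[0,1] = -0.45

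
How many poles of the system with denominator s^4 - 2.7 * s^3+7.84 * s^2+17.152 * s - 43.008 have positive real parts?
s^4 - 2.7*s^3 + 7.84*s^2 + 17.152*s - 43.008 = (s - 1.6)(s + 2.1)(s^2 - 3.2*s + 12.8). Poles: -2.1, 1.6, 1.6 + 3.2j, 1.6 - 3.2j. RHP poles (Re>0): 3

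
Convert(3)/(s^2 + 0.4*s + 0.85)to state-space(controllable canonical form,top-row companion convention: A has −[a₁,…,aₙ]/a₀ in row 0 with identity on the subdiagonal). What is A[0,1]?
Reachable canonical form for den = s^2 + 0.4*s + 0.85: top row of A = -[a₁,a₂,...,aₙ]/a₀, ones on the subdiagonal, zeros elsewhere.
A = [[-0.4, -0.85], [1, 0]].
A[0,1] = -0.85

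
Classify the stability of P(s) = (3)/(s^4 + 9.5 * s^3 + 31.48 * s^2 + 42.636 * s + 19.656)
Denominator: s^4 + 9.5*s^3 + 31.48*s^2 + 42.636*s + 19.656 = (s + 1.8)(s + 1)(s + 2.8)(s + 3.9). Poles: -1, -1.8, -2.8, -3.9. Stable (all poles in LHP)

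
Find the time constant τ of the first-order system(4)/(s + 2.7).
First-order system: τ = -1/pole. Pole = -2.7. τ = -1/(-2.7) = 0.3704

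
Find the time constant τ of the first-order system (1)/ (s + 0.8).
First-order system: τ = -1/pole. Pole = -0.8. τ = -1/(-0.8) = 1.25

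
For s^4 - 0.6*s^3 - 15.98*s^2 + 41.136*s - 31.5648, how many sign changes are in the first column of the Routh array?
Routh array:
s^4: [1, -15.98, -31.5648]; s^3: [-0.6, 41.136]; s^2: [52.58, -31.5648]; s^1: [40.7758]; s^0: [-31.5648]
First column: [1, -0.6, 52.58, 40.7758, -31.5648]. Sign changes = 3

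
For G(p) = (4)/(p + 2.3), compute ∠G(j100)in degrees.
Substitute p = j*100: G(j100) = 0.000919514 - 0.0399789j.
∠G(j100) = atan2(Im, Re) = atan2(-0.0399789, 0.000919514) = -88.68°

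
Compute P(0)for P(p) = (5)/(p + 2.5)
DC gain = P(0) = num(0)/den(0) = 5/2.5 = 2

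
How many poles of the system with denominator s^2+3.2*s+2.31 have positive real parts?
s^2 + 3.2*s + 2.31 = (s + 1.1)(s + 2.1). Poles: -1.1, -2.1. RHP poles (Re>0): 0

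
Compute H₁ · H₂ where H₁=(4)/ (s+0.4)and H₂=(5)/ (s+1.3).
Series: H = H₁ · H₂ = (n₁·n₂)/(d₁·d₂).
Num: n₁·n₂ = 20. Den: d₁·d₂ = s^2 + 1.7*s + 0.52.
H(s) = (20)/(s^2 + 1.7*s + 0.52)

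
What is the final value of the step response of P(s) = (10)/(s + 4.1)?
FVT: lim_{t→∞} y(t) = lim_{s→0} s*Y(s) where Y(s) = P(s)/s.
= lim_{s→0} P(s) = P(0) = num(0)/den(0) = 10/4.1 = 2.439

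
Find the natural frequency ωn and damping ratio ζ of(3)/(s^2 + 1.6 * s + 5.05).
Underdamped: complex pole -0.8 + 2.1j. ωn = |pole| = 2.247, ζ = -Re(pole)/ωn = 0.356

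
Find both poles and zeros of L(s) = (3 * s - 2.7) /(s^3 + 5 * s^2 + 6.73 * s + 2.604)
Set denominator = 0: s^3 + 5*s^2 + 6.73*s + 2.604 = (s + 0.7)(s + 3.1)(s + 1.2) = 0 → Poles: -0.7, -1.2, -3.1
Set numerator = 0: 3*s - 2.7 = 0 → Zeros: 0.9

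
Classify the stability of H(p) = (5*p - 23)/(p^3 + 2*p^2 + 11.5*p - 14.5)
Denominator: p^3 + 2*p^2 + 11.5*p - 14.5 = (p - 1)(p^2 + 3*p + 14.5). Poles: -1.5 + 3.5j, -1.5 - 3.5j, 1. Unstable (1 pole(s) in RHP)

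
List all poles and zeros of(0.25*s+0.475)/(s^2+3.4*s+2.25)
Set denominator = 0: s^2 + 3.4*s + 2.25 = (s + 0.9)(s + 2.5) = 0 → Poles: -0.9, -2.5
Set numerator = 0: 0.25*s + 0.475 = 0 → Zeros: -1.9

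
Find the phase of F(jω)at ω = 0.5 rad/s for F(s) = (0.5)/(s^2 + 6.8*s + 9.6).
Substitute s = j*0.5: F(j0.5) = 0.0472306 - 0.0171748j.
∠F(j0.5) = atan2(Im, Re) = atan2(-0.0171748, 0.0472306) = -19.98°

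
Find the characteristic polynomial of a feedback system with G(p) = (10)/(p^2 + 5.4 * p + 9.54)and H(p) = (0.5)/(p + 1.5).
Characteristic poly = G_den * H_den + G_num * H_num = (p^3 + 6.9*p^2 + 17.64*p + 14.31) + (5) = p^3 + 6.9*p^2 + 17.64*p + 19.31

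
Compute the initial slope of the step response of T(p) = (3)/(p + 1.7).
IVT: y'(0⁺) = lim_{p→∞} p²·Y(p) = lim_{p→∞} p·T(p).
deg(num) = 0, deg(den) = 1, relative degree = 1, so p·T(p) → (leading num)/(leading den) = 3/1 = 3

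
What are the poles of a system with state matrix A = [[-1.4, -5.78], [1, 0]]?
Eigenvalues solve det(λI - A) = 0.
Characteristic polynomial: λ^2 + 1.4*λ + 5.78 = 0.
Roots: -0.7 + 2.3j, -0.7 - 2.3j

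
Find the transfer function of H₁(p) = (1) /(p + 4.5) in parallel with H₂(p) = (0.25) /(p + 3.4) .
Parallel: H = H₁ + H₂ = (n₁·d₂ + n₂·d₁)/(d₁·d₂).
n₁·d₂ = p + 3.4. n₂·d₁ = 0.25*p + 1.125. Sum = 1.25*p + 4.525. d₁·d₂ = p^2 + 7.9*p + 15.3.
H(p) = (1.25*p + 4.525)/(p^2 + 7.9*p + 15.3)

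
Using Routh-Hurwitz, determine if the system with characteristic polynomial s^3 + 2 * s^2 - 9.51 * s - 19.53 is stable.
Routh array:
s^3: [1, -9.51]; s^2: [2, -19.53]; s^1: [0.255]; s^0: [-19.53]
First column: [1, 2, 0.255, -19.53]. Sign changes = 1.
No, unstable (1 RHP root(s))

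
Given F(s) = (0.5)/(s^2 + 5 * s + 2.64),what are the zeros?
Numerator is a nonzero constant (0.5) → Zeros: none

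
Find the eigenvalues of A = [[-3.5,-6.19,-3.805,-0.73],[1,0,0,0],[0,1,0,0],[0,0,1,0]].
Eigenvalues solve det(λI - A) = 0.
Characteristic polynomial: λ^4 + 3.5*λ^3 + 6.19*λ^2 + 3.805*λ + 0.73 = 0.
Factor: (λ + 0.5)(λ + 0.4)(λ^2 + 2.6*λ + 3.65) = 0.
Roots: -0.4, -0.5, -1.3 + 1.4j, -1.3 - 1.4j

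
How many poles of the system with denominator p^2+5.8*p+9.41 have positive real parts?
Poles: -2.9 + 1j, -2.9 - 1j. RHP poles (Re>0): 0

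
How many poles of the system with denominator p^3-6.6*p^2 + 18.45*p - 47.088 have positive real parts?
p^3 - 6.6*p^2 + 18.45*p - 47.088 = (p - 4.8)(p^2 - 1.8*p + 9.81). Poles: 0.9 + 3j, 0.9 - 3j, 4.8. RHP poles (Re>0): 3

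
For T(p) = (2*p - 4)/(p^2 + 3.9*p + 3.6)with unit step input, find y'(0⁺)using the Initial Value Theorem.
IVT: y'(0⁺) = lim_{p→∞} p²·Y(p) = lim_{p→∞} p·T(p).
deg(num) = 1, deg(den) = 2, relative degree = 1, so p·T(p) → (leading num)/(leading den) = 2/1 = 2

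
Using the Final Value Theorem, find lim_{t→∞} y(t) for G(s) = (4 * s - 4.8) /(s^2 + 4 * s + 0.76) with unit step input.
FVT: lim_{t→∞} y(t) = lim_{s→0} s*Y(s) where Y(s) = G(s)/s.
= lim_{s→0} G(s) = G(0) = num(0)/den(0) = -4.8/0.76 = -6.316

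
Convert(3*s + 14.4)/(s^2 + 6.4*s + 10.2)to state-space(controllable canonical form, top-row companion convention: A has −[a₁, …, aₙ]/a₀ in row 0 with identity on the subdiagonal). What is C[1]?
Reachable canonical form: C = numerator coefficients (right-aligned, zero-padded to length n).
num = 3*s + 14.4, C = [[3, 14.4]].
C[1] = 14.4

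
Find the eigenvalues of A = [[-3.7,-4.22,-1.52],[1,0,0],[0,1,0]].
Eigenvalues solve det(λI - A) = 0.
Characteristic polynomial: λ^3 + 3.7*λ^2 + 4.22*λ + 1.52 = 0.
Factor: (λ + 0.8)(λ + 1)(λ + 1.9) = 0.
Roots: -0.8, -1, -1.9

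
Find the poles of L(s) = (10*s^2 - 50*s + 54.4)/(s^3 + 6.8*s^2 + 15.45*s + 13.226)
Set denominator = 0: s^3 + 6.8*s^2 + 15.45*s + 13.226 = (s + 3.4)(s^2 + 3.4*s + 3.89) = 0 → Poles: -1.7 + 1j, -1.7 - 1j, -3.4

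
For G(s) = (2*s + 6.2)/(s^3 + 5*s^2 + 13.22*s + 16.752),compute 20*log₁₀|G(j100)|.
Substitute s = j*100: G(j100) = -0.000200074 - 3.80539e-06j.
|G(j100)| = sqrt(Re² + Im²) = 0.0002001.
20*log₁₀(0.0002001) = -73.97 dB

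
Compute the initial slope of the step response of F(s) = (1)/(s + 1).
IVT: y'(0⁺) = lim_{s→∞} s²·Y(s) = lim_{s→∞} s·F(s).
deg(num) = 0, deg(den) = 1, relative degree = 1, so s·F(s) → (leading num)/(leading den) = 1/1 = 1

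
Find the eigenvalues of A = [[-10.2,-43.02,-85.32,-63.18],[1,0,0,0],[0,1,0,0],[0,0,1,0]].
Eigenvalues solve det(λI - A) = 0.
Characteristic polynomial: λ^4 + 10.2*λ^3 + 43.02*λ^2 + 85.32*λ + 63.18 = 0.
Factor: (λ + 3)(λ + 1.8)(λ^2 + 5.4*λ + 11.7) = 0.
Roots: -1.8, -2.7 + 2.1j, -2.7 - 2.1j, -3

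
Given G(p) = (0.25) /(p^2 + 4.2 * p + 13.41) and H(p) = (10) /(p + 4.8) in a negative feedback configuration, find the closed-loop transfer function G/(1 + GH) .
Closed-loop T = G/(1+GH).
Numerator: G_num * H_den = 0.25*p + 1.2.
Denominator: G_den * H_den + G_num * H_num = (p^3 + 9*p^2 + 33.57*p + 64.368) + (2.5) = p^3 + 9*p^2 + 33.57*p + 66.868.
T(p) = (0.25*p + 1.2)/(p^3 + 9*p^2 + 33.57*p + 66.868)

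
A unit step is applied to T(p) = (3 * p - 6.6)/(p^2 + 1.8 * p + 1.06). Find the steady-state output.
FVT: lim_{t→∞} y(t) = lim_{p→0} p*Y(p) where Y(p) = T(p)/p.
= lim_{p→0} T(p) = T(0) = num(0)/den(0) = -6.6/1.06 = -6.226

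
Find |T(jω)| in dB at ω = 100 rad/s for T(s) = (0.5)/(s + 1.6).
Substitute s = j*100: T(j100) = 7.99795e-05 - 0.00499872j.
|T(j100)| = sqrt(Re² + Im²) = 0.004999.
20*log₁₀(0.004999) = -46.02 dB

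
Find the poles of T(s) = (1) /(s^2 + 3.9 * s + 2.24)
Set denominator = 0: s^2 + 3.9*s + 2.24 = (s + 3.2)(s + 0.7) = 0 → Poles: -0.7, -3.2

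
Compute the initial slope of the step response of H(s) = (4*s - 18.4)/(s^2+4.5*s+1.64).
IVT: y'(0⁺) = lim_{s→∞} s²·Y(s) = lim_{s→∞} s·H(s).
deg(num) = 1, deg(den) = 2, relative degree = 1, so s·H(s) → (leading num)/(leading den) = 4/1 = 4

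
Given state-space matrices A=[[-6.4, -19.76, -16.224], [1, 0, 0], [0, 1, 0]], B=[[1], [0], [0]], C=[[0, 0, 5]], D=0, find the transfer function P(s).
P(s) = C(sI - A)⁻¹B + D.
Characteristic polynomial det(sI - A) = s^3 + 6.4*s^2 + 19.76*s + 16.224.
Numerator from C·adj(sI-A)·B + D·det(sI-A) = 5.
P(s) = (5)/(s^3 + 6.4*s^2 + 19.76*s + 16.224)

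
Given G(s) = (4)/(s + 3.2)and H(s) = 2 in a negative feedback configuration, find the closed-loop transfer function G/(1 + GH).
Closed-loop T = G/(1+GH).
Numerator: G_num * H_den = 4.
Denominator: G_den * H_den + G_num * H_num = (s + 3.2) + (8) = s + 11.2.
T(s) = (4)/(s + 11.2)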